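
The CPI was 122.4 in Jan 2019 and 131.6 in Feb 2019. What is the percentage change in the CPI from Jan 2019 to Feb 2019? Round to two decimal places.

7.52%

Change = (131.6 − 122.4) / 122.4 × 100
       = 9.2 / 122.4 × 100 = 7.5163%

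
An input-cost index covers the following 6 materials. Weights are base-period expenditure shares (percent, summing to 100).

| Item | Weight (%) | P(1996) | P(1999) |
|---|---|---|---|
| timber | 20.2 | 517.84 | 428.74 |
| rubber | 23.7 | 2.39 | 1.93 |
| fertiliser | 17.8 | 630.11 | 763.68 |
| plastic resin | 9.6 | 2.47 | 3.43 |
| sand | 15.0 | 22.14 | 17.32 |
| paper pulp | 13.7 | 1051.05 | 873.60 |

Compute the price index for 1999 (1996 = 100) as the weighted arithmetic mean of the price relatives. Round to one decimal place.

93.9

timber: 20.2 × (428.74/517.84) = 20.2 × 0.827939 = 16.7244
rubber: 23.7 × (1.93/2.39) = 23.7 × 0.807531 = 19.1385
fertiliser: 17.8 × (763.68/630.11) = 17.8 × 1.211979 = 21.5732
plastic resin: 9.6 × (3.43/2.47) = 9.6 × 1.388664 = 13.3312
sand: 15.0 × (17.32/22.14) = 15.0 × 0.782294 = 11.7344
paper pulp: 13.7 × (873.60/1051.05) = 13.7 × 0.831169 = 11.3870
Index = Σ wᵢ·(p₁ᵢ/p₀ᵢ) = 16.7244 + 19.1385 + 21.5732 + 13.3312 + 11.7344 + 11.3870 = 93.8887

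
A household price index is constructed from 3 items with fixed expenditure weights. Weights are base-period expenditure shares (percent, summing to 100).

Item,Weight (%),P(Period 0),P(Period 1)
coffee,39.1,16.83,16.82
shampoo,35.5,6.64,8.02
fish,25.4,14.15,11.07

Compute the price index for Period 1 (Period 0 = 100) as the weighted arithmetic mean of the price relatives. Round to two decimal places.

coffee: 39.1 × (16.82/16.83) = 39.1 × 0.999406 = 39.0768
shampoo: 35.5 × (8.02/6.64) = 35.5 × 1.207831 = 42.8780
fish: 25.4 × (11.07/14.15) = 25.4 × 0.782332 = 19.8712
Index = Σ wᵢ·(p₁ᵢ/p₀ᵢ) = 39.0768 + 42.8780 + 19.8712 = 101.8260

101.83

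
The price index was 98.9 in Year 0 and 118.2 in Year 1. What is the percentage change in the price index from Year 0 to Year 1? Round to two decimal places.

19.51%

Change = (118.2 − 98.9) / 98.9 × 100
       = 19.3 / 98.9 × 100 = 19.5147%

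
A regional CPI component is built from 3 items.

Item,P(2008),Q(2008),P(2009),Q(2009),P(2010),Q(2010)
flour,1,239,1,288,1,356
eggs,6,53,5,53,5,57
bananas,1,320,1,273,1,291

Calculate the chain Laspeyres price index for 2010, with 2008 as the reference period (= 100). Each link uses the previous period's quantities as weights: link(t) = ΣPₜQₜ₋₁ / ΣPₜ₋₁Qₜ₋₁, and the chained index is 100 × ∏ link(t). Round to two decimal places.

Link 2008→2009:
ΣP(2009)Q(2008) = 1×239 + 5×53 + 1×320 = 239 + 265 + 320 = 824
ΣP(2008)Q(2008) = 1×239 + 6×53 + 1×320 = 239 + 318 + 320 = 877
link = 824/877 = 0.939567
Link 2009→2010:
ΣP(2010)Q(2009) = 1×288 + 5×53 + 1×273 = 288 + 265 + 273 = 826
ΣP(2009)Q(2009) = 1×288 + 5×53 + 1×273 = 288 + 265 + 273 = 826
link = 826/826 = 1.000000
Chained index = 100 × 0.939567 × 1.000000 = 93.9567

93.96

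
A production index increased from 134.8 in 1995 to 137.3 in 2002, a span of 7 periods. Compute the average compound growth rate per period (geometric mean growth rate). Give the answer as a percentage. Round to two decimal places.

Growth factor = (137.3/134.8)^(1/7) = (1.018546)^(1/7) = 1.002629
Growth rate = 1.002629 − 1 = 0.002629 = 0.2629%

0.26%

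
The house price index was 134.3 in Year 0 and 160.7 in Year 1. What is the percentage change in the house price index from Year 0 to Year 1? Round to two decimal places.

Change = (160.7 − 134.3) / 134.3 × 100
       = 26.4 / 134.3 × 100 = 19.6575%

19.66%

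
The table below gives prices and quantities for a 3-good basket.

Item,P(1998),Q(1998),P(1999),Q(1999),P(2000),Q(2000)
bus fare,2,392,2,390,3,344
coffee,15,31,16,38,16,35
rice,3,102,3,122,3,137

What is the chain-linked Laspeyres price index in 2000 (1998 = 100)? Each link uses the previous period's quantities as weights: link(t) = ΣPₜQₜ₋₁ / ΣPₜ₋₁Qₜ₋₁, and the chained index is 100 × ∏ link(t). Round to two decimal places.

Link 1998→1999:
ΣP(1999)Q(1998) = 2×392 + 16×31 + 3×102 = 784 + 496 + 306 = 1586
ΣP(1998)Q(1998) = 2×392 + 15×31 + 3×102 = 784 + 465 + 306 = 1555
link = 1586/1555 = 1.019936
Link 1999→2000:
ΣP(2000)Q(1999) = 3×390 + 16×38 + 3×122 = 1170 + 608 + 366 = 2144
ΣP(1999)Q(1999) = 2×390 + 16×38 + 3×122 = 780 + 608 + 366 = 1754
link = 2144/1754 = 1.222349
Chained index = 100 × 1.019936 × 1.222349 = 124.6717

124.67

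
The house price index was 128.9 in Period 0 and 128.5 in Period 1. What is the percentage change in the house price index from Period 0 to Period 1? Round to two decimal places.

-0.31%

Change = (128.5 − 128.9) / 128.9 × 100
       = -0.4 / 128.9 × 100 = -0.3103%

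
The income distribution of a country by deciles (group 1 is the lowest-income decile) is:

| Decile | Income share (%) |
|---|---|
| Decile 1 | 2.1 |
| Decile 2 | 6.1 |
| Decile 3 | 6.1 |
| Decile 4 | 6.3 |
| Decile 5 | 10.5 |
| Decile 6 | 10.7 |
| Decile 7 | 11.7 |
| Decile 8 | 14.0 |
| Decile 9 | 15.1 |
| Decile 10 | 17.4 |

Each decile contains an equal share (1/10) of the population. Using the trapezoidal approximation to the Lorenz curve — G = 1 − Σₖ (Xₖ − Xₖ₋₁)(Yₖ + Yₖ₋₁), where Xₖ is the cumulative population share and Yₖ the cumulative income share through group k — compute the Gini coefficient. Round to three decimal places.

Cumulative income shares Yₖ: 0.0210, 0.0820, 0.1430, 0.2060, 0.3110, 0.4180, 0.5350, 0.6750, 0.8260, 1.0000
Σ (Xₖ−Xₖ₋₁)(Yₖ+Yₖ₋₁) = (1/10)(0.0210+0.0000) + (1/10)(0.0820+0.0210) + (1/10)(0.1430+0.0820) + (1/10)(0.2060+0.1430) + (1/10)(0.3110+0.2060) + (1/10)(0.4180+0.3110) + (1/10)(0.5350+0.4180) + (1/10)(0.6750+0.5350) + (1/10)(0.8260+0.6750) + (1/10)(1.0000+0.8260)
  = 0.0021 + 0.0103 + 0.0225 + 0.0349 + 0.0517 + 0.0729 + 0.0953 + 0.1210 + 0.1501 + 0.1826 = 0.7434
G = 1 − 0.7434 = 0.2566

0.257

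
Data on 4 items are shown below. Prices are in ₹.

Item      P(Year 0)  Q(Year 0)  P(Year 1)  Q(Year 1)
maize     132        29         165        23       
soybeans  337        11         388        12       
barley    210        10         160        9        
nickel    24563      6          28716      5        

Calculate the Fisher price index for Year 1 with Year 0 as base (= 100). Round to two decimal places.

116.49

Laspeyres component (base-period weights):
ΣP(Year 1)Q(Year 0) = 165×29 + 388×11 + 160×10 + 28716×6 = 4785 + 4268 + 1600 + 172296 = 182949
ΣP(Year 0)Q(Year 0) = 132×29 + 337×11 + 210×10 + 24563×6 = 3828 + 3707 + 2100 + 147378 = 157013
L = 182949 / 157013 × 100 = 116.5184
Paasche component (current-period weights):
ΣP(Year 1)Q(Year 1) = 165×23 + 388×12 + 160×9 + 28716×5 = 3795 + 4656 + 1440 + 143580 = 153471
ΣP(Year 0)Q(Year 1) = 132×23 + 337×12 + 210×9 + 24563×5 = 3036 + 4044 + 1890 + 122815 = 131785
P = 153471 / 131785 × 100 = 116.4556
Fisher = √(L × P) = √(116.5184 × 116.4556) = 116.4870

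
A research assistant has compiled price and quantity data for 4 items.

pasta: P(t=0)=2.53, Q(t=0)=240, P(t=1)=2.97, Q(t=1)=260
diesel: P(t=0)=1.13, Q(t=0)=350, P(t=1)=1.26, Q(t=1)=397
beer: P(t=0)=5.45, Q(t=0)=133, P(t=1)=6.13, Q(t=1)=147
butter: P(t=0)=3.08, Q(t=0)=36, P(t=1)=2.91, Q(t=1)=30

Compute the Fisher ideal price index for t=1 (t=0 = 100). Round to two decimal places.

112.92

Laspeyres component (base-period weights):
ΣP(t=1)Q(t=0) = 2.97×240 + 1.26×350 + 6.13×133 + 2.91×36 = 712.8 + 441 + 815.29 + 104.76 = 2073.85
ΣP(t=0)Q(t=0) = 2.53×240 + 1.13×350 + 5.45×133 + 3.08×36 = 607.2 + 395.5 + 724.85 + 110.88 = 1838.43
L = 2073.85 / 1838.43 × 100 = 112.8055
Paasche component (current-period weights):
ΣP(t=1)Q(t=1) = 2.97×260 + 1.26×397 + 6.13×147 + 2.91×30 = 772.2 + 500.22 + 901.11 + 87.3 = 2260.83
ΣP(t=0)Q(t=1) = 2.53×260 + 1.13×397 + 5.45×147 + 3.08×30 = 657.8 + 448.61 + 801.15 + 92.4 = 1999.96
P = 2260.83 / 1999.96 × 100 = 113.0438
Fisher = √(L × P) = √(112.8055 × 113.0438) = 112.9246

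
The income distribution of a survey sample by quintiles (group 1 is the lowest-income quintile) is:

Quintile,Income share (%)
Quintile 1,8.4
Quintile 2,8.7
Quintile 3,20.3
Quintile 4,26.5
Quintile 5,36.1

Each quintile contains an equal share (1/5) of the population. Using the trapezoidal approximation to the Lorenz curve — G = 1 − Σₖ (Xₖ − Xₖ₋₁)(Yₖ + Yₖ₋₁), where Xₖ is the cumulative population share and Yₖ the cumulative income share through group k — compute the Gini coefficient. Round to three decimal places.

0.293

Cumulative income shares Yₖ: 0.0840, 0.1710, 0.3740, 0.6390, 1.0000
Σ (Xₖ−Xₖ₋₁)(Yₖ+Yₖ₋₁) = (1/5)(0.0840+0.0000) + (1/5)(0.1710+0.0840) + (1/5)(0.3740+0.1710) + (1/5)(0.6390+0.3740) + (1/5)(1.0000+0.6390)
  = 0.0168 + 0.0510 + 0.1090 + 0.2026 + 0.3278 = 0.7072
G = 1 − 0.7072 = 0.2928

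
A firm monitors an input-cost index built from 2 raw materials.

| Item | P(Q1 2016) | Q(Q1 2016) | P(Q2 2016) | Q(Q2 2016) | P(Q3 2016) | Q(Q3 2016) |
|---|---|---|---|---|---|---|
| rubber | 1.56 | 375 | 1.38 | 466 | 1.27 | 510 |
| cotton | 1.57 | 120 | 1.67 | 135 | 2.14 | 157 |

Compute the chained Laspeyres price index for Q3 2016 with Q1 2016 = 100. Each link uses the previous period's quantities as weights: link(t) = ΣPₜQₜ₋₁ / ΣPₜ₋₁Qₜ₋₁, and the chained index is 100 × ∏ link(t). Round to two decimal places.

94.13

Link Q1 2016→Q2 2016:
ΣP(Q2 2016)Q(Q1 2016) = 1.38×375 + 1.67×120 = 517.5 + 200.4 = 717.9
ΣP(Q1 2016)Q(Q1 2016) = 1.56×375 + 1.57×120 = 585 + 188.4 = 773.4
link = 717.9/773.4 = 0.928239
Link Q2 2016→Q3 2016:
ΣP(Q3 2016)Q(Q2 2016) = 1.27×466 + 2.14×135 = 591.82 + 288.9 = 880.72
ΣP(Q2 2016)Q(Q2 2016) = 1.38×466 + 1.67×135 = 643.08 + 225.45 = 868.53
link = 880.72/868.53 = 1.014035
Chained index = 100 × 0.928239 × 1.014035 = 94.1267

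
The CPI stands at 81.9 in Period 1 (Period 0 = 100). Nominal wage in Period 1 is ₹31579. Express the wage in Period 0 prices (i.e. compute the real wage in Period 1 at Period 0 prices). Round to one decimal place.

38558.0

Real = Nominal ÷ (Index/100) = 31579 ÷ (81.9/100)
     = 31579 ÷ 0.819 = 38557.9976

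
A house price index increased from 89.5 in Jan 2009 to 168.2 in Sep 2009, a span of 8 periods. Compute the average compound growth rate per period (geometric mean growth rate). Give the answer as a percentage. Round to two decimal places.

8.21%

Growth factor = (168.2/89.5)^(1/8) = (1.879330)^(1/8) = 1.082058
Growth rate = 1.082058 − 1 = 0.082058 = 8.2058%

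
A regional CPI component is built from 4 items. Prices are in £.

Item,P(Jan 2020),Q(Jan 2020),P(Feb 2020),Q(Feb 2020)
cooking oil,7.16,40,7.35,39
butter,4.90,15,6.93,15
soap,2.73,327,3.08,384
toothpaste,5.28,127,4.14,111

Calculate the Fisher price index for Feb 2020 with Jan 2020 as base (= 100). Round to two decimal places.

Laspeyres component (base-period weights):
ΣP(Feb 2020)Q(Jan 2020) = 7.35×40 + 6.93×15 + 3.08×327 + 4.14×127 = 294 + 103.95 + 1007.16 + 525.78 = 1930.89
ΣP(Jan 2020)Q(Jan 2020) = 7.16×40 + 4.90×15 + 2.73×327 + 5.28×127 = 286.4 + 73.5 + 892.71 + 670.56 = 1923.17
L = 1930.89 / 1923.17 × 100 = 100.4014
Paasche component (current-period weights):
ΣP(Feb 2020)Q(Feb 2020) = 7.35×39 + 6.93×15 + 3.08×384 + 4.14×111 = 286.65 + 103.95 + 1182.72 + 459.54 = 2032.86
ΣP(Jan 2020)Q(Feb 2020) = 7.16×39 + 4.90×15 + 2.73×384 + 5.28×111 = 279.24 + 73.5 + 1048.32 + 586.08 = 1987.14
P = 2032.86 / 1987.14 × 100 = 102.3008
Fisher = √(L × P) = √(100.4014 × 102.3008) = 101.3467

101.35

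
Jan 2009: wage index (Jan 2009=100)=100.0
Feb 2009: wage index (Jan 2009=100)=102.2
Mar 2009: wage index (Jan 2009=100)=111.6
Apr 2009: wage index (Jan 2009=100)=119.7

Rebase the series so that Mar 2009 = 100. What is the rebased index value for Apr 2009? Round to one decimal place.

107.3

Rebased(Apr 2009) = 119.7 / 111.6 × 100 = 107.2581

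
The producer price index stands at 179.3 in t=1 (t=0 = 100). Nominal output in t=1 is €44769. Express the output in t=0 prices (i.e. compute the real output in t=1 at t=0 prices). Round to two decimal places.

24968.77

Real = Nominal ÷ (Index/100) = 44769 ÷ (179.3/100)
     = 44769 ÷ 1.793 = 24968.7674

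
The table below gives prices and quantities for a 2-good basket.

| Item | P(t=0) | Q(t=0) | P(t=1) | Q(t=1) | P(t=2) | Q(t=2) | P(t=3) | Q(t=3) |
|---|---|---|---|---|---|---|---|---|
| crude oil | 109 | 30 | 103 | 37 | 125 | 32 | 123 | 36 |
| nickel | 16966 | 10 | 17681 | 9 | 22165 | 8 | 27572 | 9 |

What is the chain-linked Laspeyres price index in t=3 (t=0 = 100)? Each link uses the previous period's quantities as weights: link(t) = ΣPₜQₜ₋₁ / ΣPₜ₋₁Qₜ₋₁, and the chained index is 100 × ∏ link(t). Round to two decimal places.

Link t=0→t=1:
ΣP(t=1)Q(t=0) = 103×30 + 17681×10 = 3090 + 176810 = 179900
ΣP(t=0)Q(t=0) = 109×30 + 16966×10 = 3270 + 169660 = 172930
link = 179900/172930 = 1.040305
Link t=1→t=2:
ΣP(t=2)Q(t=1) = 125×37 + 22165×9 = 4625 + 199485 = 204110
ΣP(t=1)Q(t=1) = 103×37 + 17681×9 = 3811 + 159129 = 162940
link = 204110/162940 = 1.252670
Link t=2→t=3:
ΣP(t=3)Q(t=2) = 123×32 + 27572×8 = 3936 + 220576 = 224512
ΣP(t=2)Q(t=2) = 125×32 + 22165×8 = 4000 + 177320 = 181320
link = 224512/181320 = 1.238209
Chained index = 100 × 1.040305 × 1.252670 × 1.238209 = 161.3583

161.36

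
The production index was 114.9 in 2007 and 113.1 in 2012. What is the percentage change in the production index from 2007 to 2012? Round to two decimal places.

-1.57%

Change = (113.1 − 114.9) / 114.9 × 100
       = -1.8 / 114.9 × 100 = -1.5666%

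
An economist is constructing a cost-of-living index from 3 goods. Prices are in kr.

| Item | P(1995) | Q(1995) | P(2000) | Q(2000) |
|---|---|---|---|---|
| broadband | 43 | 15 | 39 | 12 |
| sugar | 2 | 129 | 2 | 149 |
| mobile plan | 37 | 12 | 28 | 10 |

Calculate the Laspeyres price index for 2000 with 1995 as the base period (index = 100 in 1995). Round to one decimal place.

Laspeyres price index uses base-period quantities as weights.
ΣP(2000)·Q(1995) = 39×15 + 2×129 + 28×12 = 585 + 258 + 336 = 1179
ΣP(1995)·Q(1995) = 43×15 + 2×129 + 37×12 = 645 + 258 + 444 = 1347
Index = 1179 / 1347 × 100 = 87.5278

87.5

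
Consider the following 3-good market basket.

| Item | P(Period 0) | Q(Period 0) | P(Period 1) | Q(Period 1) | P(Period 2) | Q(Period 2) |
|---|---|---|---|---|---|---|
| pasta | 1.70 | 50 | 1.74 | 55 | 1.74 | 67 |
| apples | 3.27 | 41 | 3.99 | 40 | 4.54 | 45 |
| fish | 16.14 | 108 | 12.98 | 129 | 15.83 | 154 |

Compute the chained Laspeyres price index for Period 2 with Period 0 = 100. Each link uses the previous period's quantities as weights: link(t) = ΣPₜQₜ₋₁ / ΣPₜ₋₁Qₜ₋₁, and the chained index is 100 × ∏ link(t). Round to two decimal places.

101.22

Link Period 0→Period 1:
ΣP(Period 1)Q(Period 0) = 1.74×50 + 3.99×41 + 12.98×108 = 87 + 163.59 + 1401.84 = 1652.43
ΣP(Period 0)Q(Period 0) = 1.70×50 + 3.27×41 + 16.14×108 = 85 + 134.07 + 1743.12 = 1962.19
link = 1652.43/1962.19 = 0.842136
Link Period 1→Period 2:
ΣP(Period 2)Q(Period 1) = 1.74×55 + 4.54×40 + 15.83×129 = 95.7 + 181.6 + 2042.07 = 2319.37
ΣP(Period 1)Q(Period 1) = 1.74×55 + 3.99×40 + 12.98×129 = 95.7 + 159.6 + 1674.42 = 1929.72
link = 2319.37/1929.72 = 1.201920
Chained index = 100 × 0.842136 × 1.201920 = 101.2180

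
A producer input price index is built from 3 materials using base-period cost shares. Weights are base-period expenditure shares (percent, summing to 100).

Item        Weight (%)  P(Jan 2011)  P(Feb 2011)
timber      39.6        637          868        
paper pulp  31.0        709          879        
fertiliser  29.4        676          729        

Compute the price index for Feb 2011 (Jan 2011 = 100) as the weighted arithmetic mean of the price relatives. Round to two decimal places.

timber: 39.6 × (868/637) = 39.6 × 1.362637 = 53.9604
paper pulp: 31.0 × (879/709) = 31.0 × 1.239774 = 38.4330
fertiliser: 29.4 × (729/676) = 29.4 × 1.078402 = 31.7050
Index = Σ wᵢ·(p₁ᵢ/p₀ᵢ) = 53.9604 + 38.4330 + 31.7050 = 124.0985

124.10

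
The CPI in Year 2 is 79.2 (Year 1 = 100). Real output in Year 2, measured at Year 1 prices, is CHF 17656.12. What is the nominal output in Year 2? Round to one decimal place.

Nominal = Real × (Index/100) = 17656.12 × (79.2/100)
        = 17656.12 × 0.792 = 13983.6470

13983.6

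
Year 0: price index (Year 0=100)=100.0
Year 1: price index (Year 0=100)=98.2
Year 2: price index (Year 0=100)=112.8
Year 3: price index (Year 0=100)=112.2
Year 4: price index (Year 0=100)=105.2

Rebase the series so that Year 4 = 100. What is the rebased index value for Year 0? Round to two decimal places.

95.06

Rebased(Year 0) = 100.0 / 105.2 × 100 = 95.0570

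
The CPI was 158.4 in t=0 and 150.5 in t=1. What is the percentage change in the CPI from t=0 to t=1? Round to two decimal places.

Change = (150.5 − 158.4) / 158.4 × 100
       = -7.9 / 158.4 × 100 = -4.9874%

-4.99%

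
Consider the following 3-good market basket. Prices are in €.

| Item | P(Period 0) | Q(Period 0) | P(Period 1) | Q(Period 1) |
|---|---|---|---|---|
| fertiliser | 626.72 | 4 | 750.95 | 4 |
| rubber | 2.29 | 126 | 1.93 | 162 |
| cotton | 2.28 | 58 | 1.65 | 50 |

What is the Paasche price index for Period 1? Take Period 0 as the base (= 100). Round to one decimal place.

Paasche price index uses current-period quantities as weights.
ΣP(Period 1)·Q(Period 1) = 750.95×4 + 1.93×162 + 1.65×50 = 3003.8 + 312.66 + 82.5 = 3398.96
ΣP(Period 0)·Q(Period 1) = 626.72×4 + 2.29×162 + 2.28×50 = 2506.88 + 370.98 + 114 = 2991.86
Index = 3398.96 / 2991.86 × 100 = 113.6069

113.6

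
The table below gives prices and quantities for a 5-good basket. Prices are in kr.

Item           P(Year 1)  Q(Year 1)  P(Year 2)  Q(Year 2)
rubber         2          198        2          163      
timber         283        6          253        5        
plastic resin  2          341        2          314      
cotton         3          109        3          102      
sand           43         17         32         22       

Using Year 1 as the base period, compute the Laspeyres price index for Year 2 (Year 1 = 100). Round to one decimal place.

Laspeyres price index uses base-period quantities as weights.
ΣP(Year 2)·Q(Year 1) = 2×198 + 253×6 + 2×341 + 3×109 + 32×17 = 396 + 1518 + 682 + 327 + 544 = 3467
ΣP(Year 1)·Q(Year 1) = 2×198 + 283×6 + 2×341 + 3×109 + 43×17 = 396 + 1698 + 682 + 327 + 731 = 3834
Index = 3467 / 3834 × 100 = 90.4278

90.4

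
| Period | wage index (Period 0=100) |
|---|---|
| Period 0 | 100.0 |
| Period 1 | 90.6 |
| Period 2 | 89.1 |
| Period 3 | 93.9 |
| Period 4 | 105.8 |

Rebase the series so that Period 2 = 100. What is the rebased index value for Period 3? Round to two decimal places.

105.39

Rebased(Period 3) = 93.9 / 89.1 × 100 = 105.3872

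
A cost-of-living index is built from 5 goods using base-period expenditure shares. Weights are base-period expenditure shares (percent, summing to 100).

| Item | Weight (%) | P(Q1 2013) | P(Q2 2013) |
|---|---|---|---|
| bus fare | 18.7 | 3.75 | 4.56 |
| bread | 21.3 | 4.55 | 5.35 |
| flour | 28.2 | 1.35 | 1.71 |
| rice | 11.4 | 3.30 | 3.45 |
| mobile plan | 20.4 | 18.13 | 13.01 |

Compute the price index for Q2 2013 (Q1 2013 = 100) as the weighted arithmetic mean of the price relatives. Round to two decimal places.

bus fare: 18.7 × (4.56/3.75) = 18.7 × 1.216000 = 22.7392
bread: 21.3 × (5.35/4.55) = 21.3 × 1.175824 = 25.0451
flour: 28.2 × (1.71/1.35) = 28.2 × 1.266667 = 35.7200
rice: 11.4 × (3.45/3.30) = 11.4 × 1.045455 = 11.9182
mobile plan: 20.4 × (13.01/18.13) = 20.4 × 0.717595 = 14.6389
Index = Σ wᵢ·(p₁ᵢ/p₀ᵢ) = 22.7392 + 25.0451 + 35.7200 + 11.9182 + 14.6389 = 110.0614

110.06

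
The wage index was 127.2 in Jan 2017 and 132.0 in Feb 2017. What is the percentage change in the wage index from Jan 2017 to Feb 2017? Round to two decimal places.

3.77%

Change = (132.0 − 127.2) / 127.2 × 100
       = 4.8 / 127.2 × 100 = 3.7736%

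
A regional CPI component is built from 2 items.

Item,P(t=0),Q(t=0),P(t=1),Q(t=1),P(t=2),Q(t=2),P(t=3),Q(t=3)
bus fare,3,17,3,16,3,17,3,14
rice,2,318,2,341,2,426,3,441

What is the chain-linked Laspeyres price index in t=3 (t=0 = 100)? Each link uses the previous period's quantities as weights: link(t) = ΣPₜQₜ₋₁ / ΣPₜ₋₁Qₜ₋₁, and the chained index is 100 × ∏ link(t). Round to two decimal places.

147.18

Link t=0→t=1:
ΣP(t=1)Q(t=0) = 3×17 + 2×318 = 51 + 636 = 687
ΣP(t=0)Q(t=0) = 3×17 + 2×318 = 51 + 636 = 687
link = 687/687 = 1.000000
Link t=1→t=2:
ΣP(t=2)Q(t=1) = 3×16 + 2×341 = 48 + 682 = 730
ΣP(t=1)Q(t=1) = 3×16 + 2×341 = 48 + 682 = 730
link = 730/730 = 1.000000
Link t=2→t=3:
ΣP(t=3)Q(t=2) = 3×17 + 3×426 = 51 + 1278 = 1329
ΣP(t=2)Q(t=2) = 3×17 + 2×426 = 51 + 852 = 903
link = 1329/903 = 1.471761
Chained index = 100 × 1.000000 × 1.000000 × 1.471761 = 147.1761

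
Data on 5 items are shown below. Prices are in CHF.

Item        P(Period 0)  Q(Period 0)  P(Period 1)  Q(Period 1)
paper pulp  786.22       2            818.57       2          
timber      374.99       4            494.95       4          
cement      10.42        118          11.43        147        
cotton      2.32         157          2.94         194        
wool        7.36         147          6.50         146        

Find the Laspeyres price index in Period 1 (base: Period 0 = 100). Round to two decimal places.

111.04

Laspeyres price index uses base-period quantities as weights.
ΣP(Period 1)·Q(Period 0) = 818.57×2 + 494.95×4 + 11.43×118 + 2.94×157 + 6.50×147 = 1637.14 + 1979.8 + 1348.74 + 461.58 + 955.5 = 6382.76
ΣP(Period 0)·Q(Period 0) = 786.22×2 + 374.99×4 + 10.42×118 + 2.32×157 + 7.36×147 = 1572.44 + 1499.96 + 1229.56 + 364.24 + 1081.92 = 5748.12
Index = 6382.76 / 5748.12 × 100 = 111.0408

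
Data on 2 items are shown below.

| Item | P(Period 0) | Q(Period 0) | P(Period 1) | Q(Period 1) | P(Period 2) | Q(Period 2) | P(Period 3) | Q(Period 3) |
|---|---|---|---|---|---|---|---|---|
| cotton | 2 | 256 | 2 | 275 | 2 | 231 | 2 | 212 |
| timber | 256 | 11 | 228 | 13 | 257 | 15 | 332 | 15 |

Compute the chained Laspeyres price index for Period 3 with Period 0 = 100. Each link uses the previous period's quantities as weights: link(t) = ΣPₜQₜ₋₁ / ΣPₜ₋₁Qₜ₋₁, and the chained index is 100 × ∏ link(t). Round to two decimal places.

126.67

Link Period 0→Period 1:
ΣP(Period 1)Q(Period 0) = 2×256 + 228×11 = 512 + 2508 = 3020
ΣP(Period 0)Q(Period 0) = 2×256 + 256×11 = 512 + 2816 = 3328
link = 3020/3328 = 0.907452
Link Period 1→Period 2:
ΣP(Period 2)Q(Period 1) = 2×275 + 257×13 = 550 + 3341 = 3891
ΣP(Period 1)Q(Period 1) = 2×275 + 228×13 = 550 + 2964 = 3514
link = 3891/3514 = 1.107285
Link Period 2→Period 3:
ΣP(Period 3)Q(Period 2) = 2×231 + 332×15 = 462 + 4980 = 5442
ΣP(Period 2)Q(Period 2) = 2×231 + 257×15 = 462 + 3855 = 4317
link = 5442/4317 = 1.260598
Chained index = 100 × 0.907452 × 1.107285 × 1.260598 = 126.6659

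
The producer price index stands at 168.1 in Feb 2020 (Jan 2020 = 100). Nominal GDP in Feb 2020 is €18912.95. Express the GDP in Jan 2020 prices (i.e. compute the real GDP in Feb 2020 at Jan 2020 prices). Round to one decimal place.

11251.0

Real = Nominal ÷ (Index/100) = 18912.95 ÷ (168.1/100)
     = 18912.95 ÷ 1.681 = 11251.0113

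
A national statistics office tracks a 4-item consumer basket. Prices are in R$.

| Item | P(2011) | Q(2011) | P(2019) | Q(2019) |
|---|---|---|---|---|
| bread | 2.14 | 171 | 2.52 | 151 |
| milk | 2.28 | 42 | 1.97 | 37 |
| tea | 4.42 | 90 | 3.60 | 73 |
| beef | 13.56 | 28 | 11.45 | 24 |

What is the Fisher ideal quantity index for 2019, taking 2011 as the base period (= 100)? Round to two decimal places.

Laspeyres component (base-period weights):
ΣP(2011)Q(2019) = 2.14×151 + 2.28×37 + 4.42×73 + 13.56×24 = 323.14 + 84.36 + 322.66 + 325.44 = 1055.6
ΣP(2011)Q(2011) = 2.14×171 + 2.28×42 + 4.42×90 + 13.56×28 = 365.94 + 95.76 + 397.8 + 379.68 = 1239.18
L = 1055.6 / 1239.18 × 100 = 85.1854
Paasche component (current-period weights):
ΣP(2019)Q(2019) = 2.52×151 + 1.97×37 + 3.60×73 + 11.45×24 = 380.52 + 72.89 + 262.8 + 274.8 = 991.01
ΣP(2019)Q(2011) = 2.52×171 + 1.97×42 + 3.60×90 + 11.45×28 = 430.92 + 82.74 + 324 + 320.6 = 1158.26
P = 991.01 / 1158.26 × 100 = 85.5602
Fisher = √(L × P) = √(85.1854 × 85.5602) = 85.3726

85.37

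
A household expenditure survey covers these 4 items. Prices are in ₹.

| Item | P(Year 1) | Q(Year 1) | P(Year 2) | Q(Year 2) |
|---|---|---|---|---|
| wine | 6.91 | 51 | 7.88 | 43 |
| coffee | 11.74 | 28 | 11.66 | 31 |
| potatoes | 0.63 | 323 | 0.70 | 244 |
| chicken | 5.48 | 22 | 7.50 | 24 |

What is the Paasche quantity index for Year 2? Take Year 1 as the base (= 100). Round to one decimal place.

93.9

Paasche quantity index uses current-period prices as weights.
ΣP(Year 2)·Q(Year 2) = 7.88×43 + 11.66×31 + 0.70×244 + 7.50×24 = 338.84 + 361.46 + 170.8 + 180 = 1051.1
ΣP(Year 2)·Q(Year 1) = 7.88×51 + 11.66×28 + 0.70×323 + 7.50×22 = 401.88 + 326.48 + 226.1 + 165 = 1119.46
Index = 1051.1 / 1119.46 × 100 = 93.8935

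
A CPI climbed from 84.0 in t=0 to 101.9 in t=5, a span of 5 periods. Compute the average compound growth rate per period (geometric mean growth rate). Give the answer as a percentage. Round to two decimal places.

3.94%

Growth factor = (101.9/84.0)^(1/5) = (1.213095)^(1/5) = 1.039391
Growth rate = 1.039391 − 1 = 0.039391 = 3.9391%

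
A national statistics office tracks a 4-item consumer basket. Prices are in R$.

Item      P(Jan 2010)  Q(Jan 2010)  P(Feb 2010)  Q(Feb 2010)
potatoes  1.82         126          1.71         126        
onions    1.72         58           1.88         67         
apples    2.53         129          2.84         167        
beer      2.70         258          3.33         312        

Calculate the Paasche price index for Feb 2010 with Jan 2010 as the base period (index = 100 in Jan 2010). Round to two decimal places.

115.23

Paasche price index uses current-period quantities as weights.
ΣP(Feb 2010)·Q(Feb 2010) = 1.71×126 + 1.88×67 + 2.84×167 + 3.33×312 = 215.46 + 125.96 + 474.28 + 1038.96 = 1854.66
ΣP(Jan 2010)·Q(Feb 2010) = 1.82×126 + 1.72×67 + 2.53×167 + 2.70×312 = 229.32 + 115.24 + 422.51 + 842.4 = 1609.47
Index = 1854.66 / 1609.47 × 100 = 115.2342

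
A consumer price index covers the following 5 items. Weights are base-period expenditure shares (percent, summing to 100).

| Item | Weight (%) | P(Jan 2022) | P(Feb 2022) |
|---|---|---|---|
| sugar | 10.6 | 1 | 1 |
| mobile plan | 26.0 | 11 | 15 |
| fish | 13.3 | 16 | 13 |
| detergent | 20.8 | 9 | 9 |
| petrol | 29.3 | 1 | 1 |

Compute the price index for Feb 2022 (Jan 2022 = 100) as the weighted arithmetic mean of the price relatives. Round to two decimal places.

106.96

sugar: 10.6 × (1/1) = 10.6 × 1.000000 = 10.6000
mobile plan: 26.0 × (15/11) = 26.0 × 1.363636 = 35.4545
fish: 13.3 × (13/16) = 13.3 × 0.812500 = 10.8063
detergent: 20.8 × (9/9) = 20.8 × 1.000000 = 20.8000
petrol: 29.3 × (1/1) = 29.3 × 1.000000 = 29.3000
Index = Σ wᵢ·(p₁ᵢ/p₀ᵢ) = 10.6000 + 35.4545 + 10.8063 + 20.8000 + 29.3000 = 106.9608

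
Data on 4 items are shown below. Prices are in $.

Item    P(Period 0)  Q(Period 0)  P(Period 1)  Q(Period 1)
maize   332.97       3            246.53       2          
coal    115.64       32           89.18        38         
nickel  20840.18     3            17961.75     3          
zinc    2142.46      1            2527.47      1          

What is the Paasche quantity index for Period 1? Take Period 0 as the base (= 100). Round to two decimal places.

Paasche quantity index uses current-period prices as weights.
ΣP(Period 1)·Q(Period 1) = 246.53×2 + 89.18×38 + 17961.75×3 + 2527.47×1 = 493.06 + 3388.84 + 53885.25 + 2527.47 = 60294.62
ΣP(Period 1)·Q(Period 0) = 246.53×3 + 89.18×32 + 17961.75×3 + 2527.47×1 = 739.59 + 2853.76 + 53885.25 + 2527.47 = 60006.07
Index = 60294.62 / 60006.07 × 100 = 100.4809

100.48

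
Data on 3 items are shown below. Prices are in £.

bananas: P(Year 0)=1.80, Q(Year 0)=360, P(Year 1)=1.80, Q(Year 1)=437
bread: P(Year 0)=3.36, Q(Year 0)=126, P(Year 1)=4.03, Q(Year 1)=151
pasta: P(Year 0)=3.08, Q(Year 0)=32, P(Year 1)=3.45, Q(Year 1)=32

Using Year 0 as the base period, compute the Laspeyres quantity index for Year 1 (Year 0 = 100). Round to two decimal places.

Laspeyres quantity index uses base-period prices as weights.
ΣP(Year 0)·Q(Year 1) = 1.80×437 + 3.36×151 + 3.08×32 = 786.6 + 507.36 + 98.56 = 1392.52
ΣP(Year 0)·Q(Year 0) = 1.80×360 + 3.36×126 + 3.08×32 = 648 + 423.36 + 98.56 = 1169.92
Index = 1392.52 / 1169.92 × 100 = 119.0269

119.03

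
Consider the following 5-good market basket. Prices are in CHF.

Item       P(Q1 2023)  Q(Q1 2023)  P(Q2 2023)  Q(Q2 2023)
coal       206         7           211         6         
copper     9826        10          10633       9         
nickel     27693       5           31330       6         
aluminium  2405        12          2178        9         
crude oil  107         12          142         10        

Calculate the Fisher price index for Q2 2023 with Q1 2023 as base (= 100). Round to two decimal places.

109.39

Laspeyres component (base-period weights):
ΣP(Q2 2023)Q(Q1 2023) = 211×7 + 10633×10 + 31330×5 + 2178×12 + 142×12 = 1477 + 106330 + 156650 + 26136 + 1704 = 292297
ΣP(Q1 2023)Q(Q1 2023) = 206×7 + 9826×10 + 27693×5 + 2405×12 + 107×12 = 1442 + 98260 + 138465 + 28860 + 1284 = 268311
L = 292297 / 268311 × 100 = 108.9396
Paasche component (current-period weights):
ΣP(Q2 2023)Q(Q2 2023) = 211×6 + 10633×9 + 31330×6 + 2178×9 + 142×10 = 1266 + 95697 + 187980 + 19602 + 1420 = 305965
ΣP(Q1 2023)Q(Q2 2023) = 206×6 + 9826×9 + 27693×6 + 2405×9 + 107×10 = 1236 + 88434 + 166158 + 21645 + 1070 = 278543
P = 305965 / 278543 × 100 = 109.8448
Fisher = √(L × P) = √(108.9396 × 109.8448) = 109.3913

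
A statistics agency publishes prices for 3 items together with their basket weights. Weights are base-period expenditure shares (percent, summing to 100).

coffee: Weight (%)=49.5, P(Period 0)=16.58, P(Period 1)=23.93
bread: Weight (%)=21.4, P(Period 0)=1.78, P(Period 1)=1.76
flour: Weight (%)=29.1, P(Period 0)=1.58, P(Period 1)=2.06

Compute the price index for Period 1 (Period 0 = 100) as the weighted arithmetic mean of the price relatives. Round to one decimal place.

coffee: 49.5 × (23.93/16.58) = 49.5 × 1.443305 = 71.4436
bread: 21.4 × (1.76/1.78) = 21.4 × 0.988764 = 21.1596
flour: 29.1 × (2.06/1.58) = 29.1 × 1.303797 = 37.9405
Index = Σ wᵢ·(p₁ᵢ/p₀ᵢ) = 71.4436 + 21.1596 + 37.9405 = 130.5437

130.5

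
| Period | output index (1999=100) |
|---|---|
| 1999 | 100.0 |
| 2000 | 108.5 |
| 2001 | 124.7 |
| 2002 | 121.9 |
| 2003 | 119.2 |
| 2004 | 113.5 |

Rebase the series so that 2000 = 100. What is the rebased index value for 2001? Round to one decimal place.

Rebased(2001) = 124.7 / 108.5 × 100 = 114.9309

114.9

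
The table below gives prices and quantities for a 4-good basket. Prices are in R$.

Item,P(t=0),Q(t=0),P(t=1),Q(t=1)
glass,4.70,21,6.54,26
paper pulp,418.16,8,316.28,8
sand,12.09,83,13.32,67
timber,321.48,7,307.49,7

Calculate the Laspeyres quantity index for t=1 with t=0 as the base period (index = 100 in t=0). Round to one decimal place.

97.5

Laspeyres quantity index uses base-period prices as weights.
ΣP(t=0)·Q(t=1) = 4.70×26 + 418.16×8 + 12.09×67 + 321.48×7 = 122.2 + 3345.28 + 810.03 + 2250.36 = 6527.87
ΣP(t=0)·Q(t=0) = 4.70×21 + 418.16×8 + 12.09×83 + 321.48×7 = 98.7 + 3345.28 + 1003.47 + 2250.36 = 6697.81
Index = 6527.87 / 6697.81 × 100 = 97.4628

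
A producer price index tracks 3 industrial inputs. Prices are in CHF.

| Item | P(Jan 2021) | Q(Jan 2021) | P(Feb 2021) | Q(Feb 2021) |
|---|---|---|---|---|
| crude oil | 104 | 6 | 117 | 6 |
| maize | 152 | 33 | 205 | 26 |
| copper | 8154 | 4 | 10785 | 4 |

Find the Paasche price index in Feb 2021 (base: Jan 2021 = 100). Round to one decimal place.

132.2

Paasche price index uses current-period quantities as weights.
ΣP(Feb 2021)·Q(Feb 2021) = 117×6 + 205×26 + 10785×4 = 702 + 5330 + 43140 = 49172
ΣP(Jan 2021)·Q(Feb 2021) = 104×6 + 152×26 + 8154×4 = 624 + 3952 + 32616 = 37192
Index = 49172 / 37192 × 100 = 132.2112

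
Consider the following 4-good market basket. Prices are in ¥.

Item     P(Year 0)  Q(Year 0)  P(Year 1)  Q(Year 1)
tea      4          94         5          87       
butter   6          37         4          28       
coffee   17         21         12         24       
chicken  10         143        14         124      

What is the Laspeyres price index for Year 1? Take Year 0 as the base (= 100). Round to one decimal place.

120.4

Laspeyres price index uses base-period quantities as weights.
ΣP(Year 1)·Q(Year 0) = 5×94 + 4×37 + 12×21 + 14×143 = 470 + 148 + 252 + 2002 = 2872
ΣP(Year 0)·Q(Year 0) = 4×94 + 6×37 + 17×21 + 10×143 = 376 + 222 + 357 + 1430 = 2385
Index = 2872 / 2385 × 100 = 120.4193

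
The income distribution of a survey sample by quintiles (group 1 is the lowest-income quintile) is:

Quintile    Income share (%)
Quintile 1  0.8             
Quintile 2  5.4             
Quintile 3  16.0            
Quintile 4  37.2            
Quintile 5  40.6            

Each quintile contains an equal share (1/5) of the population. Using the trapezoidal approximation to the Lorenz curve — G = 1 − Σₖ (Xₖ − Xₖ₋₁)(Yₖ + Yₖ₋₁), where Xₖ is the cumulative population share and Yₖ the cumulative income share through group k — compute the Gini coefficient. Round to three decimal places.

0.446

Cumulative income shares Yₖ: 0.0080, 0.0620, 0.2220, 0.5940, 1.0000
Σ (Xₖ−Xₖ₋₁)(Yₖ+Yₖ₋₁) = (1/5)(0.0080+0.0000) + (1/5)(0.0620+0.0080) + (1/5)(0.2220+0.0620) + (1/5)(0.5940+0.2220) + (1/5)(1.0000+0.5940)
  = 0.0016 + 0.0140 + 0.0568 + 0.1632 + 0.3188 = 0.5544
G = 1 − 0.5544 = 0.4456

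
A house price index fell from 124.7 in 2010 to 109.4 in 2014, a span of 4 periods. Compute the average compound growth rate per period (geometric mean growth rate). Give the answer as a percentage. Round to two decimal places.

Growth factor = (109.4/124.7)^(1/4) = (0.877306)^(1/4) = 0.967805
Growth rate = 0.967805 − 1 = -0.032195 = -3.2195%

-3.22%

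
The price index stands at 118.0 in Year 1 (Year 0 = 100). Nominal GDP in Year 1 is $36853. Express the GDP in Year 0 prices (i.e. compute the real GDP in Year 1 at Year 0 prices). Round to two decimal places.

31231.36

Real = Nominal ÷ (Index/100) = 36853 ÷ (118.0/100)
     = 36853 ÷ 1.180 = 31231.3559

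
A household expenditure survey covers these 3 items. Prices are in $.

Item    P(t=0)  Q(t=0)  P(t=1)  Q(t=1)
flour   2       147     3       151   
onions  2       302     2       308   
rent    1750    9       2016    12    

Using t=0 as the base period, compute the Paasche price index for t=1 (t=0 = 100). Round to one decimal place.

Paasche price index uses current-period quantities as weights.
ΣP(t=1)·Q(t=1) = 3×151 + 2×308 + 2016×12 = 453 + 616 + 24192 = 25261
ΣP(t=0)·Q(t=1) = 2×151 + 2×308 + 1750×12 = 302 + 616 + 21000 = 21918
Index = 25261 / 21918 × 100 = 115.2523

115.3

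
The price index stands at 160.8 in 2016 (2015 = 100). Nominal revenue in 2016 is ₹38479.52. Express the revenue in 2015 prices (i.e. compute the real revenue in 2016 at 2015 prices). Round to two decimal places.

Real = Nominal ÷ (Index/100) = 38479.52 ÷ (160.8/100)
     = 38479.52 ÷ 1.608 = 23930.0498

23930.05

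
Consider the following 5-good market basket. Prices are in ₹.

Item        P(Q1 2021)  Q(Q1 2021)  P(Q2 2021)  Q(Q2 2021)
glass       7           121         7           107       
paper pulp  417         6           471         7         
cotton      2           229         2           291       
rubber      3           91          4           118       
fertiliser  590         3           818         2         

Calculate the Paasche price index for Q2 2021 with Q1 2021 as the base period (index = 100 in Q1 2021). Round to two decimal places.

116.46

Paasche price index uses current-period quantities as weights.
ΣP(Q2 2021)·Q(Q2 2021) = 7×107 + 471×7 + 2×291 + 4×118 + 818×2 = 749 + 3297 + 582 + 472 + 1636 = 6736
ΣP(Q1 2021)·Q(Q2 2021) = 7×107 + 417×7 + 2×291 + 3×118 + 590×2 = 749 + 2919 + 582 + 354 + 1180 = 5784
Index = 6736 / 5784 × 100 = 116.4592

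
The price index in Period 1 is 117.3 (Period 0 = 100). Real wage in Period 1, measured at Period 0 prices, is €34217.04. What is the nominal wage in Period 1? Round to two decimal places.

40136.59

Nominal = Real × (Index/100) = 34217.04 × (117.3/100)
        = 34217.04 × 1.173 = 40136.5879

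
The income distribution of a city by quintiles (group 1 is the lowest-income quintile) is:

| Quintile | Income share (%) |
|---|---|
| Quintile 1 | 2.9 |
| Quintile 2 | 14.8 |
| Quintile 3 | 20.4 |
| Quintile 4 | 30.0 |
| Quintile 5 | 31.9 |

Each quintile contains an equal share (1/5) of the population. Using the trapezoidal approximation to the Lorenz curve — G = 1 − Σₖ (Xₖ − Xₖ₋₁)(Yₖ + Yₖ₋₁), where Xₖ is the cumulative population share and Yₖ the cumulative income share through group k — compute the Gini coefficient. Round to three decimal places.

0.293

Cumulative income shares Yₖ: 0.0290, 0.1770, 0.3810, 0.6810, 1.0000
Σ (Xₖ−Xₖ₋₁)(Yₖ+Yₖ₋₁) = (1/5)(0.0290+0.0000) + (1/5)(0.1770+0.0290) + (1/5)(0.3810+0.1770) + (1/5)(0.6810+0.3810) + (1/5)(1.0000+0.6810)
  = 0.0058 + 0.0412 + 0.1116 + 0.2124 + 0.3362 = 0.7072
G = 1 − 0.7072 = 0.2928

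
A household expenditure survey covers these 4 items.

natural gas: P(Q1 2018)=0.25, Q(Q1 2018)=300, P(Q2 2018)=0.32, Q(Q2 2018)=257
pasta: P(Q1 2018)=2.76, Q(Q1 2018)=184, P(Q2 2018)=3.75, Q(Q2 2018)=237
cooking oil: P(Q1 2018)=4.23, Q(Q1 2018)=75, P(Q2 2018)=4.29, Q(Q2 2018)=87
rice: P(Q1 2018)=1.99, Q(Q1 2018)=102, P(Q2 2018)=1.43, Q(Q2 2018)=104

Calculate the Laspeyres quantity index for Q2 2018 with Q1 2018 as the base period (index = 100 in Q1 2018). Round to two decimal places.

Laspeyres quantity index uses base-period prices as weights.
ΣP(Q1 2018)·Q(Q2 2018) = 0.25×257 + 2.76×237 + 4.23×87 + 1.99×104 = 64.25 + 654.12 + 368.01 + 206.96 = 1293.34
ΣP(Q1 2018)·Q(Q1 2018) = 0.25×300 + 2.76×184 + 4.23×75 + 1.99×102 = 75 + 507.84 + 317.25 + 202.98 = 1103.07
Index = 1293.34 / 1103.07 × 100 = 117.2491

117.25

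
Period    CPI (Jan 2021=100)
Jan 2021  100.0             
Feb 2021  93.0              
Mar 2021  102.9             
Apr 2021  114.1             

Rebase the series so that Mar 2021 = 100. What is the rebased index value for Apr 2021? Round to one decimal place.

110.9

Rebased(Apr 2021) = 114.1 / 102.9 × 100 = 110.8844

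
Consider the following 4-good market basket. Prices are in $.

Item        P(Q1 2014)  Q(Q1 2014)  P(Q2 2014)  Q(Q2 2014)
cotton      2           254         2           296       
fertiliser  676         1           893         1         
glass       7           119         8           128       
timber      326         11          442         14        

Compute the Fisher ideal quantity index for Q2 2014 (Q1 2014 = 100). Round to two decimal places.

Laspeyres component (base-period weights):
ΣP(Q1 2014)Q(Q2 2014) = 2×296 + 676×1 + 7×128 + 326×14 = 592 + 676 + 896 + 4564 = 6728
ΣP(Q1 2014)Q(Q1 2014) = 2×254 + 676×1 + 7×119 + 326×11 = 508 + 676 + 833 + 3586 = 5603
L = 6728 / 5603 × 100 = 120.0785
Paasche component (current-period weights):
ΣP(Q2 2014)Q(Q2 2014) = 2×296 + 893×1 + 8×128 + 442×14 = 592 + 893 + 1024 + 6188 = 8697
ΣP(Q2 2014)Q(Q1 2014) = 2×254 + 893×1 + 8×119 + 442×11 = 508 + 893 + 952 + 4862 = 7215
P = 8697 / 7215 × 100 = 120.5405
Fisher = √(L × P) = √(120.0785 × 120.5405) = 120.3093

120.31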